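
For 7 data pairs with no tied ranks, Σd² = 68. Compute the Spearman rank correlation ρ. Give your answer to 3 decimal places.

ρ = 1 − 6Σd² / [n(n²−1)] = 1 − 6×68 / (7×48)
  = 1 − 408/336 = 1 − 1.2143 ≈ -0.214

-0.214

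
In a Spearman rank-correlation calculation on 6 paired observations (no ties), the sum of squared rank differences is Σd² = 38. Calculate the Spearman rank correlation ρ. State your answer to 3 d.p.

ρ = 1 − 6Σd² / [n(n²−1)] = 1 − 6×38 / (6×35)
  = 1 − 228/210 = 1 − 1.0857 ≈ -0.086

-0.086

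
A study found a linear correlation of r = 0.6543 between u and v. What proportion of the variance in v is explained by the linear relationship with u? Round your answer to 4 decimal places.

0.4281

r² = (0.6543)² = 0.4281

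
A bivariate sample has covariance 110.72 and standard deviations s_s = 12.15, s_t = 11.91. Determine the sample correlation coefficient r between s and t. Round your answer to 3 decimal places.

0.765

r = Cov(s,t) / (s_s · s_t) = 110.72 / (12.15 × 11.91)
  = 110.72 / 144.7065 ≈ 0.765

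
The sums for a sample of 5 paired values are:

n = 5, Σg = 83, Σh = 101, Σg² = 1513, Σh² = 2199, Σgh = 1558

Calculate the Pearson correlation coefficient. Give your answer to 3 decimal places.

-0.809

r = (nΣgh − ΣgΣh) / √[(nΣg² − (Σg)²)(nΣh² − (Σh)²)]
Numerator: 5×1558 − 83×101 = -593
Denominator: √[(7565 − 6889)(10995 − 10201)] = √[676 × 794] = 732.6281
r = -593 / 732.6281 ≈ -0.809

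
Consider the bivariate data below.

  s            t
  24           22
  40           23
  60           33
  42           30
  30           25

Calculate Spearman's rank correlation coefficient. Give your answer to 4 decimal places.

Rank s: 1, 3, 5, 4, 2
Rank t: 1, 2, 5, 4, 3
d = rank(s) − rank(t): 0, 1, 0, 0, -1; Σd² = 2
ρ = 1 − 6Σd² / [n(n²−1)] = 1 − 6×2 / (5×24) = 1 − 12/120 ≈ 0.9000

0.9000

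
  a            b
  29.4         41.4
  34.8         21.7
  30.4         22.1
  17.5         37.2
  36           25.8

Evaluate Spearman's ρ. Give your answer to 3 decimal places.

Rank a: 2, 4, 3, 1, 5
Rank b: 5, 1, 2, 4, 3
d = rank(a) − rank(b): -3, 3, 1, -3, 2; Σd² = 32
ρ = 1 − 6Σd² / [n(n²−1)] = 1 − 6×32 / (5×24) = 1 − 192/120 ≈ -0.600

-0.600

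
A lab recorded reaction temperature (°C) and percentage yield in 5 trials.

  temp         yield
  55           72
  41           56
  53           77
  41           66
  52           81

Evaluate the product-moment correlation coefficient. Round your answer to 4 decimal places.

0.8126

n = 5, Σx = 242, Σy = 352, Σx² = 11900, Σy² = 25166, Σxy = 17255
nΣxy − ΣxΣy = 86275 − 85184 = 1091
nΣx² − (Σx)² = 59500 − 58564 = 936; nΣy² − (Σy)² = 125830 − 123904 = 1926
r = 1091 / √(936 × 1926) = 1091 / 1342.6600 ≈ 0.8126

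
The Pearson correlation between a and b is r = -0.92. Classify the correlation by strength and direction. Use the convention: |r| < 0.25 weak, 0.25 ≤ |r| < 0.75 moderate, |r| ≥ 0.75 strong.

r = -0.92 < 0 so the relationship is negative.
|r| = 0.92, which falls in the strong range.

strong negative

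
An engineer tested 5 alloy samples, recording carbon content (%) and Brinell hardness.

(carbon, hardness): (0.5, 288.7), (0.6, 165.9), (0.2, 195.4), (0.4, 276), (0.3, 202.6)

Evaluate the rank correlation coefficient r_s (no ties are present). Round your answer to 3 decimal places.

0.000

Rank carbon: 4, 5, 1, 3, 2
Rank hardness: 5, 1, 2, 4, 3
d = rank(carbon) − rank(hardness): -1, 4, -1, -1, -1; Σd² = 20
ρ = 1 − 6Σd² / [n(n²−1)] = 1 − 6×20 / (5×24) = 1 − 120/120 ≈ 0.000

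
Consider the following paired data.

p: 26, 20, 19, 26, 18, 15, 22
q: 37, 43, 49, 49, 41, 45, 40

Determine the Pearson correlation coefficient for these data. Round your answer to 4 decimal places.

-0.1842

n = 7, Σp = 146, Σq = 304, Σp² = 3146, Σq² = 13326, Σpq = 6320
nΣpq − ΣpΣq = 44240 − 44384 = -144
nΣp² − (Σp)² = 22022 − 21316 = 706; nΣq² − (Σq)² = 93282 − 92416 = 866
r = -144 / √(706 × 866) = -144 / 781.9182 ≈ -0.1842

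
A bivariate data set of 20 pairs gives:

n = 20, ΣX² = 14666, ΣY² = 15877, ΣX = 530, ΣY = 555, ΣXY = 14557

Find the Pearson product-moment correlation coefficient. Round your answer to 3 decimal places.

-0.277

r = (nΣXY − ΣXΣY) / √[(nΣX² − (ΣX)²)(nΣY² − (ΣY)²)]
Numerator: 20×14557 − 530×555 = -3010
Denominator: √[(293320 − 280900)(317540 − 308025)] = √[12420 × 9515] = 10870.8923
r = -3010 / 10870.8923 ≈ -0.277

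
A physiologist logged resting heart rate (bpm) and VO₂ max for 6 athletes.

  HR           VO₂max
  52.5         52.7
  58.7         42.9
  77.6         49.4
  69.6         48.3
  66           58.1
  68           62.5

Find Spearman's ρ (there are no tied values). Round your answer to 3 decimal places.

-0.029

Rank HR: 1, 2, 6, 5, 3, 4
Rank VO₂max: 4, 1, 3, 2, 5, 6
d = rank(HR) − rank(VO₂max): -3, 1, 3, 3, -2, -2; Σd² = 36
ρ = 1 − 6Σd² / [n(n²−1)] = 1 − 6×36 / (6×35) = 1 − 216/210 ≈ -0.029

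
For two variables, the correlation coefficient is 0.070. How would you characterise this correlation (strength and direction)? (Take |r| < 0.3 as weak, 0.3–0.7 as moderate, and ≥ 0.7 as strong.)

r = 0.070 > 0 so the relationship is positive.
|r| = 0.070, which falls in the weak range.

weak positive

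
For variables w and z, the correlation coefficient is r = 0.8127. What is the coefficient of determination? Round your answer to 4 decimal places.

r² = (0.8127)² = 0.6605

0.6605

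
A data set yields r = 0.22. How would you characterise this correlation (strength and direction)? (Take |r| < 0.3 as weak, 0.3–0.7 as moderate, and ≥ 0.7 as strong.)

r = 0.22 > 0 so the relationship is positive.
|r| = 0.22, which falls in the weak range.

weak positive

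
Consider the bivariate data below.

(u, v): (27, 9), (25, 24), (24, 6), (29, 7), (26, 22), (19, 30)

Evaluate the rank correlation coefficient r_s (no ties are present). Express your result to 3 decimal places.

Rank u: 5, 3, 2, 6, 4, 1
Rank v: 3, 5, 1, 2, 4, 6
d = rank(u) − rank(v): 2, -2, 1, 4, 0, -5; Σd² = 50
ρ = 1 − 6Σd² / [n(n²−1)] = 1 − 6×50 / (6×35) = 1 − 300/210 ≈ -0.429

-0.429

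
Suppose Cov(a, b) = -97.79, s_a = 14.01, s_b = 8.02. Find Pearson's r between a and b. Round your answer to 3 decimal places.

-0.870

r = Cov(a,b) / (s_a · s_b) = -97.79 / (14.01 × 8.02)
  = -97.79 / 112.3602 ≈ -0.870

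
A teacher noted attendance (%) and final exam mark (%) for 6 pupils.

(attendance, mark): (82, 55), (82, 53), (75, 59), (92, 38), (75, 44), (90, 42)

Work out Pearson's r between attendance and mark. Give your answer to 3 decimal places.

n = 6, Σx = 496, Σy = 291, Σx² = 41262, Σy² = 14459, Σxy = 23857
nΣxy − ΣxΣy = 143142 − 144336 = -1194
nΣx² − (Σx)² = 247572 − 246016 = 1556; nΣy² − (Σy)² = 86754 − 84681 = 2073
r = -1194 / √(1556 × 2073) = -1194 / 1795.9922 ≈ -0.665

-0.665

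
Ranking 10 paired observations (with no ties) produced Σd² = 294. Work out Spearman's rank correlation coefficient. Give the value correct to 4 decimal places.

ρ = 1 − 6Σd² / [n(n²−1)] = 1 − 6×294 / (10×99)
  = 1 − 1764/990 = 1 − 1.78182 ≈ -0.7818

-0.7818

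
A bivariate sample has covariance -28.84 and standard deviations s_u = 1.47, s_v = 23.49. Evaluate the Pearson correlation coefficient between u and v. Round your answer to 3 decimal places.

r = Cov(u,v) / (s_u · s_v) = -28.84 / (1.47 × 23.49)
  = -28.84 / 34.5303 ≈ -0.835

-0.835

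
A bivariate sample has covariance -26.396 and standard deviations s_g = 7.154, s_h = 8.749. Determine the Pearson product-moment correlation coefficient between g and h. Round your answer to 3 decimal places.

r = Cov(g,h) / (s_g · s_h) = -26.396 / (7.154 × 8.749)
  = -26.396 / 62.5903 ≈ -0.422

-0.422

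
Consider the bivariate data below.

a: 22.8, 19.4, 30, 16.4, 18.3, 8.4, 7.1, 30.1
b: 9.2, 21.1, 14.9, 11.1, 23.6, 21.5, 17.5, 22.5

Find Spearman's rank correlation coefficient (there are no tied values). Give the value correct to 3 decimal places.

0.000

Rank a: 6, 5, 7, 3, 4, 2, 1, 8
Rank b: 1, 5, 3, 2, 8, 6, 4, 7
d = rank(a) − rank(b): 5, 0, 4, 1, -4, -4, -3, 1; Σd² = 84
ρ = 1 − 6Σd² / [n(n²−1)] = 1 − 6×84 / (8×63) = 1 − 504/504 ≈ 0.000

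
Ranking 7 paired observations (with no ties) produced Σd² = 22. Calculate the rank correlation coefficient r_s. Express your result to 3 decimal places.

0.607

ρ = 1 − 6Σd² / [n(n²−1)] = 1 − 6×22 / (7×48)
  = 1 − 132/336 = 1 − 0.3929 ≈ 0.607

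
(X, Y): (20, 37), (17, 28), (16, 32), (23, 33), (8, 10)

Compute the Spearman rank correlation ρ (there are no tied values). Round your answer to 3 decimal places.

Rank X: 4, 3, 2, 5, 1
Rank Y: 5, 2, 3, 4, 1
d = rank(X) − rank(Y): -1, 1, -1, 1, 0; Σd² = 4
ρ = 1 − 6Σd² / [n(n²−1)] = 1 − 6×4 / (5×24) = 1 − 24/120 ≈ 0.800

0.800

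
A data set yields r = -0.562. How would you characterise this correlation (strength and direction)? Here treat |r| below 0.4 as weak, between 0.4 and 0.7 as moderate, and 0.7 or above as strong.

moderate negative

r = -0.562 < 0 so the relationship is negative.
|r| = 0.562, which falls in the moderate range.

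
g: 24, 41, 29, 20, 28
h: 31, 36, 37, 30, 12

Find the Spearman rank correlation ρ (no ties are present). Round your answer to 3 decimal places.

Rank g: 2, 5, 4, 1, 3
Rank h: 3, 4, 5, 2, 1
d = rank(g) − rank(h): -1, 1, -1, -1, 2; Σd² = 8
ρ = 1 − 6Σd² / [n(n²−1)] = 1 − 6×8 / (5×24) = 1 − 48/120 ≈ 0.600

0.600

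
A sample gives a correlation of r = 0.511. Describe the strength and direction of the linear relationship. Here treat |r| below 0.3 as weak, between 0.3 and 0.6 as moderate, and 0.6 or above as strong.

r = 0.511 > 0 so the relationship is positive.
|r| = 0.511, which falls in the moderate range.

moderate positive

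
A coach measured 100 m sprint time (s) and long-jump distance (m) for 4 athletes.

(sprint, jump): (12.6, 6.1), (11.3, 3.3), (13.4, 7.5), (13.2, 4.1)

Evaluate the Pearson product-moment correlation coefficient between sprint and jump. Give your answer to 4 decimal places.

0.6731

n = 4, Σx = 50.5, Σy = 21, Σx² = 640.25, Σy² = 121.16, Σxy = 268.77
nΣxy − ΣxΣy = 1075.08 − 1060.5 = 14.58
nΣx² − (Σx)² = 2561 − 2550.25 = 10.75; nΣy² − (Σy)² = 484.64 − 441 = 43.64
r = 14.58 / √(10.75 × 43.64) = 14.58 / 21.6594 ≈ 0.6731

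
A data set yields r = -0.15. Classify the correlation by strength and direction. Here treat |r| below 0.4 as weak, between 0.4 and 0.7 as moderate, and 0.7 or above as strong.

r = -0.15 < 0 so the relationship is negative.
|r| = 0.15, which falls in the weak range.

weak negative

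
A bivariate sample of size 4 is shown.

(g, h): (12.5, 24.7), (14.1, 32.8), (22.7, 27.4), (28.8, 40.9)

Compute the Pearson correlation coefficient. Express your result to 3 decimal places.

0.702

n = 4, Σg = 78.1, Σh = 125.8, Σg² = 1699.79, Σh² = 4109.5, Σgh = 2571.13
nΣgh − ΣgΣh = 10284.52 − 9824.98 = 459.54
nΣg² − (Σg)² = 6799.16 − 6099.61 = 699.55; nΣh² − (Σh)² = 16438 − 15825.64 = 612.36
r = 459.54 / √(699.55 × 612.36) = 459.54 / 654.5047 ≈ 0.702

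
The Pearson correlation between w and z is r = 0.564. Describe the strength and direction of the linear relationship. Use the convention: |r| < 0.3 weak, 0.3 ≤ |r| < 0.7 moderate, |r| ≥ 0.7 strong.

moderate positive

r = 0.564 > 0 so the relationship is positive.
|r| = 0.564, which falls in the moderate range.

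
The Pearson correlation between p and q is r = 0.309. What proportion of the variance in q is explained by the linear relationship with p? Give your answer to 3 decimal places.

r² = (0.309)² = 0.095

0.095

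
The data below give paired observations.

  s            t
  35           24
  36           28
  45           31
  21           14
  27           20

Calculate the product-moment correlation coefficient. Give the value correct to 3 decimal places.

0.974

n = 5, Σs = 164, Σt = 117, Σs² = 5716, Σt² = 2917, Σst = 4077
nΣst − ΣsΣt = 20385 − 19188 = 1197
nΣs² − (Σs)² = 28580 − 26896 = 1684; nΣt² − (Σt)² = 14585 − 13689 = 896
r = 1197 / √(1684 × 896) = 1197 / 1228.3583 ≈ 0.974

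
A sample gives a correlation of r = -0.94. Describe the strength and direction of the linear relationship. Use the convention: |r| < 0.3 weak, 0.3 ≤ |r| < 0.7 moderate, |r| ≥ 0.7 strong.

r = -0.94 < 0 so the relationship is negative.
|r| = 0.94, which falls in the strong range.

strong negative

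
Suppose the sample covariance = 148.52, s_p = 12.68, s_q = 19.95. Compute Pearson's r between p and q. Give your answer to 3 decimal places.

r = Cov(p,q) / (s_p · s_q) = 148.52 / (12.68 × 19.95)
  = 148.52 / 252.9660 ≈ 0.587

0.587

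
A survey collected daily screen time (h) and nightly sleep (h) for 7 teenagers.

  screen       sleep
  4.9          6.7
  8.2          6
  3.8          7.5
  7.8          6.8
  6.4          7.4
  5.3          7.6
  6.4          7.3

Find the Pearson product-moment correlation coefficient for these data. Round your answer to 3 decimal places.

n = 7, Σx = 42.8, Σy = 49.3, Σx² = 276.54, Σy² = 349.19, Σxy = 297.93
nΣxy − ΣxΣy = 2085.51 − 2110.04 = -24.53
nΣx² − (Σx)² = 1935.78 − 1831.84 = 103.94; nΣy² − (Σy)² = 2444.33 − 2430.49 = 13.84
r = -24.53 / √(103.94 × 13.84) = -24.53 / 37.9280 ≈ -0.647

-0.647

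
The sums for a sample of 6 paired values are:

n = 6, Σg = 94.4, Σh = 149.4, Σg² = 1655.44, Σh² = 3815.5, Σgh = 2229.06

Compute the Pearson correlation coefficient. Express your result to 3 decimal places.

-0.953

r = (nΣgh − ΣgΣh) / √[(nΣg² − (Σg)²)(nΣh² − (Σh)²)]
Numerator: 6×2229.06 − 94.4×149.4 = -729
Denominator: √[(9932.64 − 8911.36)(22893 − 22320.36)] = √[1021.28 × 572.64] = 764.7390
r = -729 / 764.7390 ≈ -0.953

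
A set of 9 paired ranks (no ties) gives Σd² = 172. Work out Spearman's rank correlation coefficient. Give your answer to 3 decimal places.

-0.433

ρ = 1 − 6Σd² / [n(n²−1)] = 1 − 6×172 / (9×80)
  = 1 − 1032/720 = 1 − 1.4333 ≈ -0.433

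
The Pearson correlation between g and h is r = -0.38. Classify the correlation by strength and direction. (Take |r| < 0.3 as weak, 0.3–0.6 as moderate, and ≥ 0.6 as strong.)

r = -0.38 < 0 so the relationship is negative.
|r| = 0.38, which falls in the moderate range.

moderate negative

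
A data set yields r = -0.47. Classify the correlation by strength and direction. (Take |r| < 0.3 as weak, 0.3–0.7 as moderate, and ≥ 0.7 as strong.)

r = -0.47 < 0 so the relationship is negative.
|r| = 0.47, which falls in the moderate range.

moderate negative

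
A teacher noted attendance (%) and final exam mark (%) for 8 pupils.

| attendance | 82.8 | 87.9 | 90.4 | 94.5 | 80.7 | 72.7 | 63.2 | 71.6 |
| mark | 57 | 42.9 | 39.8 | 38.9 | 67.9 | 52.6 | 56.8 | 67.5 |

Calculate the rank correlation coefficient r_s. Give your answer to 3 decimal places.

-0.690

Rank attendance: 5, 6, 7, 8, 4, 3, 1, 2
Rank mark: 6, 3, 2, 1, 8, 4, 5, 7
d = rank(attendance) − rank(mark): -1, 3, 5, 7, -4, -1, -4, -5; Σd² = 142
ρ = 1 − 6Σd² / [n(n²−1)] = 1 − 6×142 / (8×63) = 1 − 852/504 ≈ -0.690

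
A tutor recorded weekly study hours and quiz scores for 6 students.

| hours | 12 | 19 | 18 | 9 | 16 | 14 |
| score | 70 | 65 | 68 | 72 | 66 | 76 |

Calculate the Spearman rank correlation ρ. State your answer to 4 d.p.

Rank hours: 2, 6, 5, 1, 4, 3
Rank score: 4, 1, 3, 5, 2, 6
d = rank(hours) − rank(score): -2, 5, 2, -4, 2, -3; Σd² = 62
ρ = 1 − 6Σd² / [n(n²−1)] = 1 − 6×62 / (6×35) = 1 − 372/210 ≈ -0.7714

-0.7714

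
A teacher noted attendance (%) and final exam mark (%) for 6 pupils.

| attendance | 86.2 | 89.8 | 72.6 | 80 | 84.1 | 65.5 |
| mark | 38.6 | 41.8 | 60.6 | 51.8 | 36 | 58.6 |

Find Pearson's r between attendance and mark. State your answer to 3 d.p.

-0.864

n = 6, Σx = 478.2, Σy = 287.4, Σx² = 38528.3, Σy² = 14322.76, Σxy = 22490.42
nΣxy − ΣxΣy = 134942.52 − 137434.68 = -2492.16
nΣx² − (Σx)² = 231169.8 − 228675.24 = 2494.56; nΣy² − (Σy)² = 85936.56 − 82598.76 = 3337.8
r = -2492.16 / √(2494.56 × 3337.8) = -2492.16 / 2885.5402 ≈ -0.864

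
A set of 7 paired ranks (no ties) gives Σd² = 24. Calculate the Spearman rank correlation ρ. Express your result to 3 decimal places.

0.571

ρ = 1 − 6Σd² / [n(n²−1)] = 1 − 6×24 / (7×48)
  = 1 − 144/336 = 1 − 0.4286 ≈ 0.571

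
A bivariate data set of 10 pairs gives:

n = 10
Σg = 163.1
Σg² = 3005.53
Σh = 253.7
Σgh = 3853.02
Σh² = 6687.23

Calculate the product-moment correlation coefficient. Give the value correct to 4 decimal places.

-0.9677

r = (nΣgh − ΣgΣh) / √[(nΣg² − (Σg)²)(nΣh² − (Σh)²)]
Numerator: 10×3853.02 − 163.1×253.7 = -2848.27
Denominator: √[(30055.3 − 26601.61)(66872.3 − 64363.69)] = √[3453.69 × 2508.61] = 2943.4608
r = -2848.27 / 2943.4608 ≈ -0.9677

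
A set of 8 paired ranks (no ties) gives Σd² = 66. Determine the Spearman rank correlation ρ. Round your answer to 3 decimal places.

ρ = 1 − 6Σd² / [n(n²−1)] = 1 − 6×66 / (8×63)
  = 1 − 396/504 = 1 − 0.7857 ≈ 0.214

0.214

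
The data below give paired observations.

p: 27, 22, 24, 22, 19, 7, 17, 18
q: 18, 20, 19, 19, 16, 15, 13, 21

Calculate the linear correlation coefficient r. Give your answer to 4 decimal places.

0.5096

n = 8, Σp = 156, Σq = 141, Σp² = 3296, Σq² = 2537, Σpq = 2808
nΣpq − ΣpΣq = 22464 − 21996 = 468
nΣp² − (Σp)² = 26368 − 24336 = 2032; nΣq² − (Σq)² = 20296 − 19881 = 415
r = 468 / √(2032 × 415) = 468 / 918.3028 ≈ 0.5096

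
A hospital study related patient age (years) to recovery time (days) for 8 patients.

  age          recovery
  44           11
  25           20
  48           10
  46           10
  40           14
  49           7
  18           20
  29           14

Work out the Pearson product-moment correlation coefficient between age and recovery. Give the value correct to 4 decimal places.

n = 8, Σx = 299, Σy = 106, Σx² = 12147, Σy² = 1562, Σxy = 3593
nΣxy − ΣxΣy = 28744 − 31694 = -2950
nΣx² − (Σx)² = 97176 − 89401 = 7775; nΣy² − (Σy)² = 12496 − 11236 = 1260
r = -2950 / √(7775 × 1260) = -2950 / 3129.9361 ≈ -0.9425

-0.9425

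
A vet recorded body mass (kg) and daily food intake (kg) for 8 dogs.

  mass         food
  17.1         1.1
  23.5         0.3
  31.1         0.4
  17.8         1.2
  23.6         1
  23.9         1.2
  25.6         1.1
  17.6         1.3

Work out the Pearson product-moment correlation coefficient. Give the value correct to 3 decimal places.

-0.637

n = 8, Σx = 180.2, Σy = 7.6, Σx² = 4222, Σy² = 8.24, Σxy = 162.98
nΣxy − ΣxΣy = 1303.84 − 1369.52 = -65.68
nΣx² − (Σx)² = 33776 − 32472.04 = 1303.96; nΣy² − (Σy)² = 65.92 − 57.76 = 8.16
r = -65.68 / √(1303.96 × 8.16) = -65.68 / 103.1519 ≈ -0.637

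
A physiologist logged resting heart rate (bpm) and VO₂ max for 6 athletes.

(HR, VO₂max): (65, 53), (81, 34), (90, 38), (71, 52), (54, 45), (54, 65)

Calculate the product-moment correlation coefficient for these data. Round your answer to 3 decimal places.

n = 6, Σx = 415, Σy = 287, Σx² = 29759, Σy² = 14363, Σxy = 19251
nΣxy − ΣxΣy = 115506 − 119105 = -3599
nΣx² − (Σx)² = 178554 − 172225 = 6329; nΣy² − (Σy)² = 86178 − 82369 = 3809
r = -3599 / √(6329 × 3809) = -3599 / 4909.9044 ≈ -0.733

-0.733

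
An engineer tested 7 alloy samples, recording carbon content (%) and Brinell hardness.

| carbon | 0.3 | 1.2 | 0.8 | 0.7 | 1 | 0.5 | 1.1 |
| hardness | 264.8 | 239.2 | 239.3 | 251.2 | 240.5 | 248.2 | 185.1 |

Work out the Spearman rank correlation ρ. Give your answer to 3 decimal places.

-0.893

Rank carbon: 1, 7, 4, 3, 5, 2, 6
Rank hardness: 7, 2, 3, 6, 4, 5, 1
d = rank(carbon) − rank(hardness): -6, 5, 1, -3, 1, -3, 5; Σd² = 106
ρ = 1 − 6Σd² / [n(n²−1)] = 1 − 6×106 / (7×48) = 1 − 636/336 ≈ -0.893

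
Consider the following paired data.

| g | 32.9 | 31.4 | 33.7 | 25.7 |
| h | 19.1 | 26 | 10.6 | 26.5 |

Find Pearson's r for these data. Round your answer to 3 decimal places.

n = 4, Σg = 123.7, Σh = 82.2, Σg² = 3864.55, Σh² = 1855.42, Σgh = 2483.06
nΣgh − ΣgΣh = 9932.24 − 10168.14 = -235.9
nΣg² − (Σg)² = 15458.2 − 15301.69 = 156.51; nΣh² − (Σh)² = 7421.68 − 6756.84 = 664.84
r = -235.9 / √(156.51 × 664.84) = -235.9 / 322.5742 ≈ -0.731

-0.731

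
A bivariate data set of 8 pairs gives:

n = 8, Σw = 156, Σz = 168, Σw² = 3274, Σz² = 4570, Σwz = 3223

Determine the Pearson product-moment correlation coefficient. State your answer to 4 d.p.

r = (nΣwz − ΣwΣz) / √[(nΣw² − (Σw)²)(nΣz² − (Σz)²)]
Numerator: 8×3223 − 156×168 = -424
Denominator: √[(26192 − 24336)(36560 − 28224)] = √[1856 × 8336] = 3933.3975
r = -424 / 3933.3975 ≈ -0.1078

-0.1078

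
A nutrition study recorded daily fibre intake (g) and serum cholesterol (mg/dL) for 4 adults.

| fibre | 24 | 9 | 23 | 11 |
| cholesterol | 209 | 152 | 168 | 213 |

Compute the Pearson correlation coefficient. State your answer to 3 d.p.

n = 4, Σx = 67, Σy = 742, Σx² = 1307, Σy² = 140378, Σxy = 12591
nΣxy − ΣxΣy = 50364 − 49714 = 650
nΣx² − (Σx)² = 5228 − 4489 = 739; nΣy² − (Σy)² = 561512 − 550564 = 10948
r = 650 / √(739 × 10948) = 650 / 2844.3931 ≈ 0.229

0.229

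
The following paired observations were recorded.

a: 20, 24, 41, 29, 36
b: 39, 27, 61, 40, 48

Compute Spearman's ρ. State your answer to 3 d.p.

Rank a: 1, 2, 5, 3, 4
Rank b: 2, 1, 5, 3, 4
d = rank(a) − rank(b): -1, 1, 0, 0, 0; Σd² = 2
ρ = 1 − 6Σd² / [n(n²−1)] = 1 − 6×2 / (5×24) = 1 − 12/120 ≈ 0.900

0.900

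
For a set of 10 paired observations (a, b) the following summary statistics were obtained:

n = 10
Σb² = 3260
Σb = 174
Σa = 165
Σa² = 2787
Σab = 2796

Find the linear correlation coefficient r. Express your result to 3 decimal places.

r = (nΣab − ΣaΣb) / √[(nΣa² − (Σa)²)(nΣb² − (Σb)²)]
Numerator: 10×2796 − 165×174 = -750
Denominator: √[(27870 − 27225)(32600 − 30276)] = √[645 × 2324] = 1224.3284
r = -750 / 1224.3284 ≈ -0.613

-0.613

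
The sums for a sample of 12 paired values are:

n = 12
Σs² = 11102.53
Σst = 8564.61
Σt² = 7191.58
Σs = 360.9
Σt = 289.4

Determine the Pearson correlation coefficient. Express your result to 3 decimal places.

r = (nΣst − ΣsΣt) / √[(nΣs² − (Σs)²)(nΣt² − (Σt)²)]
Numerator: 12×8564.61 − 360.9×289.4 = -1669.14
Denominator: √[(133230.36 − 130248.81)(86298.96 − 83752.36)] = √[2981.55 × 2546.6] = 2755.5063
r = -1669.14 / 2755.5063 ≈ -0.606

-0.606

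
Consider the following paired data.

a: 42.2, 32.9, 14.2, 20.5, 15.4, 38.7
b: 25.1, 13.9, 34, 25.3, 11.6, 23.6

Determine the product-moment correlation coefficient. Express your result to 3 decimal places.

n = 6, Σa = 163.9, Σb = 133.5, Σa² = 5219.99, Σb² = 3310.83, Σab = 3609.94
nΣab − ΣaΣb = 21659.64 − 21880.65 = -221.01
nΣa² − (Σa)² = 31319.94 − 26863.21 = 4456.73; nΣb² − (Σb)² = 19864.98 − 17822.25 = 2042.73
r = -221.01 / √(4456.73 × 2042.73) = -221.01 / 3017.2663 ≈ -0.073

-0.073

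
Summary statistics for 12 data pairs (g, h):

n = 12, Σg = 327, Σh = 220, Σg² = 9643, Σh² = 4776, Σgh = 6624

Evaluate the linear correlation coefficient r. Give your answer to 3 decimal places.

r = (nΣgh − ΣgΣh) / √[(nΣg² − (Σg)²)(nΣh² − (Σh)²)]
Numerator: 12×6624 − 327×220 = 7548
Denominator: √[(115716 − 106929)(57312 − 48400)] = √[8787 × 8912] = 8849.2793
r = 7548 / 8849.2793 ≈ 0.853

0.853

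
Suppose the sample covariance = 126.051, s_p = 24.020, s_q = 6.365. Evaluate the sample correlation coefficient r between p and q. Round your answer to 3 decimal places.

r = Cov(p,q) / (s_p · s_q) = 126.051 / (24.020 × 6.365)
  = 126.051 / 152.8873 ≈ 0.824

0.824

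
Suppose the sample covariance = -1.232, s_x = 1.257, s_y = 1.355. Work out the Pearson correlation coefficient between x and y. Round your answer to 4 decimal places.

-0.7233

r = Cov(x,y) / (s_x · s_y) = -1.232 / (1.257 × 1.355)
  = -1.232 / 1.7032 ≈ -0.7233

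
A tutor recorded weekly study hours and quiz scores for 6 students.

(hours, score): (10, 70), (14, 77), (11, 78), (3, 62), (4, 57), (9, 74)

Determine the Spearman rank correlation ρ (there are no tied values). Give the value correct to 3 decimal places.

Rank hours: 4, 6, 5, 1, 2, 3
Rank score: 3, 5, 6, 2, 1, 4
d = rank(hours) − rank(score): 1, 1, -1, -1, 1, -1; Σd² = 6
ρ = 1 − 6Σd² / [n(n²−1)] = 1 − 6×6 / (6×35) = 1 − 36/210 ≈ 0.829

0.829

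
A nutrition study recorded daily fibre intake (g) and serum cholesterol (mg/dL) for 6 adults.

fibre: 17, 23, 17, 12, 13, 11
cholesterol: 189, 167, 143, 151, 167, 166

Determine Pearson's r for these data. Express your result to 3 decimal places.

n = 6, Σx = 93, Σy = 983, Σx² = 1541, Σy² = 162305, Σxy = 15294
nΣxy − ΣxΣy = 91764 − 91419 = 345
nΣx² − (Σx)² = 9246 − 8649 = 597; nΣy² − (Σy)² = 973830 − 966289 = 7541
r = 345 / √(597 × 7541) = 345 / 2121.7863 ≈ 0.163

0.163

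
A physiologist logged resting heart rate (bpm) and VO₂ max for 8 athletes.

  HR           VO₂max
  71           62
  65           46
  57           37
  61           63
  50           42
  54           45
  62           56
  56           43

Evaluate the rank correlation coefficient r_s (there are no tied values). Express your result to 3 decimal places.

0.667

Rank HR: 8, 7, 4, 5, 1, 2, 6, 3
Rank VO₂max: 7, 5, 1, 8, 2, 4, 6, 3
d = rank(HR) − rank(VO₂max): 1, 2, 3, -3, -1, -2, 0, 0; Σd² = 28
ρ = 1 − 6Σd² / [n(n²−1)] = 1 − 6×28 / (8×63) = 1 − 168/504 ≈ 0.667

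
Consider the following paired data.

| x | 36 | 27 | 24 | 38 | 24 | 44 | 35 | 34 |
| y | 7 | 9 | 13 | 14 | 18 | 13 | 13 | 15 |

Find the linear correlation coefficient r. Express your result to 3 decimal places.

n = 8, Σx = 262, Σy = 102, Σx² = 8938, Σy² = 1382, Σxy = 3308
nΣxy − ΣxΣy = 26464 − 26724 = -260
nΣx² − (Σx)² = 71504 − 68644 = 2860; nΣy² − (Σy)² = 11056 − 10404 = 652
r = -260 / √(2860 × 652) = -260 / 1365.5475 ≈ -0.190

-0.190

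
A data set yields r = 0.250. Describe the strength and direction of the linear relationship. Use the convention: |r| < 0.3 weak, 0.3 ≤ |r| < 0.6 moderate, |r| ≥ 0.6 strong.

weak positive

r = 0.250 > 0 so the relationship is positive.
|r| = 0.250, which falls in the weak range.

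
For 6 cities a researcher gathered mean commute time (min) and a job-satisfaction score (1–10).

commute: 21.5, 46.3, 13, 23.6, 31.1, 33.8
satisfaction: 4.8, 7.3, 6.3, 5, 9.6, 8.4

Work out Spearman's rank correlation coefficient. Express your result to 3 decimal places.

0.600

Rank commute: 2, 6, 1, 3, 4, 5
Rank satisfaction: 1, 4, 3, 2, 6, 5
d = rank(commute) − rank(satisfaction): 1, 2, -2, 1, -2, 0; Σd² = 14
ρ = 1 − 6Σd² / [n(n²−1)] = 1 − 6×14 / (6×35) = 1 − 84/210 ≈ 0.600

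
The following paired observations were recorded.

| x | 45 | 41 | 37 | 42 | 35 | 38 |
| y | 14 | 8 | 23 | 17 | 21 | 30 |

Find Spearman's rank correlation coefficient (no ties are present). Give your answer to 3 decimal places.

-0.600

Rank x: 6, 4, 2, 5, 1, 3
Rank y: 2, 1, 5, 3, 4, 6
d = rank(x) − rank(y): 4, 3, -3, 2, -3, -3; Σd² = 56
ρ = 1 − 6Σd² / [n(n²−1)] = 1 − 6×56 / (6×35) = 1 − 336/210 ≈ -0.600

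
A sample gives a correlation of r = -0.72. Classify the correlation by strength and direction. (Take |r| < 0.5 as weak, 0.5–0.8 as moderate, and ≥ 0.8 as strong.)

r = -0.72 < 0 so the relationship is negative.
|r| = 0.72, which falls in the moderate range.

moderate negative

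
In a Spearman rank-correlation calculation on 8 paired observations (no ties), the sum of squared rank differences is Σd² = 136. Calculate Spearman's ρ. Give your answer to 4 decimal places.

-0.6190

ρ = 1 − 6Σd² / [n(n²−1)] = 1 − 6×136 / (8×63)
  = 1 − 816/504 = 1 − 1.61905 ≈ -0.6190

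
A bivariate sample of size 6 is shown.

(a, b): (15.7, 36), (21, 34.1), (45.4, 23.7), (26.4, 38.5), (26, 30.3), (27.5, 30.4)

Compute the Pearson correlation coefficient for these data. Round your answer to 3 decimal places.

-0.813

n = 6, Σa = 162, Σb = 193, Σa² = 4877.86, Σb² = 6345, Σab = 4997.48
nΣab − ΣaΣb = 29984.88 − 31266 = -1281.12
nΣa² − (Σa)² = 29267.16 − 26244 = 3023.16; nΣb² − (Σb)² = 38070 − 37249 = 821
r = -1281.12 / √(3023.16 × 821) = -1281.12 / 1575.4410 ≈ -0.813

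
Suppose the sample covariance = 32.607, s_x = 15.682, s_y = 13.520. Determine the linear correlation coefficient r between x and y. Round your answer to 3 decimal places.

0.154

r = Cov(x,y) / (s_x · s_y) = 32.607 / (15.682 × 13.520)
  = 32.607 / 212.0206 ≈ 0.154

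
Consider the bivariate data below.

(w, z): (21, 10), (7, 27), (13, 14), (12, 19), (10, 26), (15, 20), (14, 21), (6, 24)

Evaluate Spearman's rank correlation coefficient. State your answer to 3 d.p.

Rank w: 8, 2, 5, 4, 3, 7, 6, 1
Rank z: 1, 8, 2, 3, 7, 4, 5, 6
d = rank(w) − rank(z): 7, -6, 3, 1, -4, 3, 1, -5; Σd² = 146
ρ = 1 − 6Σd² / [n(n²−1)] = 1 − 6×146 / (8×63) = 1 − 876/504 ≈ -0.738

-0.738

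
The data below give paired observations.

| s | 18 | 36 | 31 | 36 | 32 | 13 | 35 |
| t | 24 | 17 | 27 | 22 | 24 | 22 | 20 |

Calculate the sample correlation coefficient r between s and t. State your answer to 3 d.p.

n = 7, Σs = 201, Σt = 156, Σs² = 6295, Σt² = 3538, Σst = 4427
nΣst − ΣsΣt = 30989 − 31356 = -367
nΣs² − (Σs)² = 44065 − 40401 = 3664; nΣt² − (Σt)² = 24766 − 24336 = 430
r = -367 / √(3664 × 430) = -367 / 1255.1972 ≈ -0.292

-0.292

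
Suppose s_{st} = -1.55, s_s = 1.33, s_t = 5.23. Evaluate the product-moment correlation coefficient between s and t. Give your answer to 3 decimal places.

-0.223

r = Cov(s,t) / (s_s · s_t) = -1.55 / (1.33 × 5.23)
  = -1.55 / 6.9559 ≈ -0.223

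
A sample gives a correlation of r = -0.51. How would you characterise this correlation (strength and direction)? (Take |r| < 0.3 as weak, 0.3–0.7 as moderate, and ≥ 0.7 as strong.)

moderate negative

r = -0.51 < 0 so the relationship is negative.
|r| = 0.51, which falls in the moderate range.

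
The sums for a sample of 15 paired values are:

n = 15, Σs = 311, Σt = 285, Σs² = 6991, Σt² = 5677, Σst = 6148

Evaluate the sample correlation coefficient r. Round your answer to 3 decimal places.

0.634

r = (nΣst − ΣsΣt) / √[(nΣs² − (Σs)²)(nΣt² − (Σt)²)]
Numerator: 15×6148 − 311×285 = 3585
Denominator: √[(104865 − 96721)(85155 − 81225)] = √[8144 × 3930] = 5657.3775
r = 3585 / 5657.3775 ≈ 0.634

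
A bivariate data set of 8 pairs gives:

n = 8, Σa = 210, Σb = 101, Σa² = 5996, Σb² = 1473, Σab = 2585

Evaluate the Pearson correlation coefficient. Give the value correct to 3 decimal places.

-0.214

r = (nΣab − ΣaΣb) / √[(nΣa² − (Σa)²)(nΣb² − (Σb)²)]
Numerator: 8×2585 − 210×101 = -530
Denominator: √[(47968 − 44100)(11784 − 10201)] = √[3868 × 1583] = 2474.4785
r = -530 / 2474.4785 ≈ -0.214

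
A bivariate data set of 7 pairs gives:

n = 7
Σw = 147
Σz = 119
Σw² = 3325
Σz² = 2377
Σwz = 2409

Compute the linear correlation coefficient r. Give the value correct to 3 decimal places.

-0.310

r = (nΣwz − ΣwΣz) / √[(nΣw² − (Σw)²)(nΣz² − (Σz)²)]
Numerator: 7×2409 − 147×119 = -630
Denominator: √[(23275 − 21609)(16639 − 14161)] = √[1666 × 2478] = 2031.8337
r = -630 / 2031.8337 ≈ -0.310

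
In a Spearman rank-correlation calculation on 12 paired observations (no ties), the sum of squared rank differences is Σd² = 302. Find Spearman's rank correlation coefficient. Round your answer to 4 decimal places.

-0.0559

ρ = 1 − 6Σd² / [n(n²−1)] = 1 − 6×302 / (12×143)
  = 1 − 1812/1716 = 1 − 1.05594 ≈ -0.0559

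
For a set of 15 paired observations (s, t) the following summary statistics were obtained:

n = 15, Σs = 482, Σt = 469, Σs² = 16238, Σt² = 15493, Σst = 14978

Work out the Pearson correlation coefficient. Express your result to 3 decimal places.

-0.117

r = (nΣst − ΣsΣt) / √[(nΣs² − (Σs)²)(nΣt² − (Σt)²)]
Numerator: 15×14978 − 482×469 = -1388
Denominator: √[(243570 − 232324)(232395 − 219961)] = √[11246 × 12434] = 11825.0904
r = -1388 / 11825.0904 ≈ -0.117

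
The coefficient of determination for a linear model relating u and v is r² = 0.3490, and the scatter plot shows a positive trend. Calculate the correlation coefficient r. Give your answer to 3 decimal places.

|r| = √0.3490 = 0.591
The association is positive, so r = 0.591.

0.591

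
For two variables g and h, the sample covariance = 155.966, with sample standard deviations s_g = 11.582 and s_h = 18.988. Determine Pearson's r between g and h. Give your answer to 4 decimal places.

r = Cov(g,h) / (s_g · s_h) = 155.966 / (11.582 × 18.988)
  = 155.966 / 219.9190 ≈ 0.7092

0.7092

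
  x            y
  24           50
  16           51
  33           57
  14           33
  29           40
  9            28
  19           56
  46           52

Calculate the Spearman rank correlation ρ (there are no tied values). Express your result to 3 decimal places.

Rank x: 5, 3, 7, 2, 6, 1, 4, 8
Rank y: 4, 5, 8, 2, 3, 1, 7, 6
d = rank(x) − rank(y): 1, -2, -1, 0, 3, 0, -3, 2; Σd² = 28
ρ = 1 − 6Σd² / [n(n²−1)] = 1 − 6×28 / (8×63) = 1 − 168/504 ≈ 0.667

0.667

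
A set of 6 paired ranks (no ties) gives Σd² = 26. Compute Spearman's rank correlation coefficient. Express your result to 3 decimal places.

ρ = 1 − 6Σd² / [n(n²−1)] = 1 − 6×26 / (6×35)
  = 1 − 156/210 = 1 − 0.7429 ≈ 0.257

0.257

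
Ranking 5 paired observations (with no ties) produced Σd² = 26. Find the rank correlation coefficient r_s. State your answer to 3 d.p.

ρ = 1 − 6Σd² / [n(n²−1)] = 1 − 6×26 / (5×24)
  = 1 − 156/120 = 1 − 1.3000 ≈ -0.300

-0.300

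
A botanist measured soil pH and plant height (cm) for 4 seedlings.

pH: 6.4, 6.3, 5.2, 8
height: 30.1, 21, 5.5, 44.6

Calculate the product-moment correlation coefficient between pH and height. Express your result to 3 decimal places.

n = 4, Σx = 25.9, Σy = 101.2, Σx² = 171.69, Σy² = 3366.42, Σxy = 710.34
nΣxy − ΣxΣy = 2841.36 − 2621.08 = 220.28
nΣx² − (Σx)² = 686.76 − 670.81 = 15.95; nΣy² − (Σy)² = 13465.68 − 10241.44 = 3224.24
r = 220.28 / √(15.95 × 3224.24) = 220.28 / 226.7744 ≈ 0.971

0.971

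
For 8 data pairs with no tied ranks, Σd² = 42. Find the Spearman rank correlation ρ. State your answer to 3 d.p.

ρ = 1 − 6Σd² / [n(n²−1)] = 1 − 6×42 / (8×63)
  = 1 − 252/504 = 1 − 0.5000 ≈ 0.500

0.500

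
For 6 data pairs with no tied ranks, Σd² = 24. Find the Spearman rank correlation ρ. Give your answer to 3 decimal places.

ρ = 1 − 6Σd² / [n(n²−1)] = 1 − 6×24 / (6×35)
  = 1 − 144/210 = 1 − 0.6857 ≈ 0.314

0.314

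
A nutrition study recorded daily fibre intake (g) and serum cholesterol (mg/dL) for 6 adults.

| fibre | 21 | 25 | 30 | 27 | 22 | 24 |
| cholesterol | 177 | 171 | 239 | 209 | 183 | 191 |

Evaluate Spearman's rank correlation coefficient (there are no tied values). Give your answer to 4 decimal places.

Rank fibre: 1, 4, 6, 5, 2, 3
Rank cholesterol: 2, 1, 6, 5, 3, 4
d = rank(fibre) − rank(cholesterol): -1, 3, 0, 0, -1, -1; Σd² = 12
ρ = 1 − 6Σd² / [n(n²−1)] = 1 − 6×12 / (6×35) = 1 − 72/210 ≈ 0.6571

0.6571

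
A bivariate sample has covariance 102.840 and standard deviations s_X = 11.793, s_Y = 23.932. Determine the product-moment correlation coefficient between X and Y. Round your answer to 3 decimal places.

r = Cov(X,Y) / (s_X · s_Y) = 102.840 / (11.793 × 23.932)
  = 102.840 / 282.2301 ≈ 0.364

0.364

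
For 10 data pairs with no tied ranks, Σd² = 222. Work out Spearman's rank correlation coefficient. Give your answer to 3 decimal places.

ρ = 1 − 6Σd² / [n(n²−1)] = 1 − 6×222 / (10×99)
  = 1 − 1332/990 = 1 − 1.3455 ≈ -0.345

-0.345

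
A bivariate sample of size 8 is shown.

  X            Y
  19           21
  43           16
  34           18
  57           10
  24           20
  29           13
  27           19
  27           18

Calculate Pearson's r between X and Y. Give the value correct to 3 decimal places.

n = 8, ΣX = 260, ΣY = 135, ΣX² = 9490, ΣY² = 2375, ΣXY = 4125
nΣXY − ΣXΣY = 33000 − 35100 = -2100
nΣX² − (ΣX)² = 75920 − 67600 = 8320; nΣY² − (ΣY)² = 19000 − 18225 = 775
r = -2100 / √(8320 × 775) = -2100 / 2539.2912 ≈ -0.827

-0.827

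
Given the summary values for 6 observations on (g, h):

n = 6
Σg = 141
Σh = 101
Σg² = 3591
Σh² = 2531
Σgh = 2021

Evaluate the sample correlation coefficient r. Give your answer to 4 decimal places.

r = (nΣgh − ΣgΣh) / √[(nΣg² − (Σg)²)(nΣh² − (Σh)²)]
Numerator: 6×2021 − 141×101 = -2115
Denominator: √[(21546 − 19881)(15186 − 10201)] = √[1665 × 4985] = 2880.9764
r = -2115 / 2880.9764 ≈ -0.7341

-0.7341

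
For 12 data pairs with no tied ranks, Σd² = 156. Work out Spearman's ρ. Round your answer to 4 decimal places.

0.4545

ρ = 1 − 6Σd² / [n(n²−1)] = 1 − 6×156 / (12×143)
  = 1 − 936/1716 = 1 − 0.54545 ≈ 0.4545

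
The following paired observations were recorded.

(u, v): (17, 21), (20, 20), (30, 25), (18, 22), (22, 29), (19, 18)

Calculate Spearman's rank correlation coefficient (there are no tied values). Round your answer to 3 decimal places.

Rank u: 1, 4, 6, 2, 5, 3
Rank v: 3, 2, 5, 4, 6, 1
d = rank(u) − rank(v): -2, 2, 1, -2, -1, 2; Σd² = 18
ρ = 1 − 6Σd² / [n(n²−1)] = 1 − 6×18 / (6×35) = 1 − 108/210 ≈ 0.486

0.486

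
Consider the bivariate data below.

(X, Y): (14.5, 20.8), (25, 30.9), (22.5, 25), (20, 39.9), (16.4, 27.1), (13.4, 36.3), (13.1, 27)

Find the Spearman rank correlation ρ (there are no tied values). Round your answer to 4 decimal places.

0.1429

Rank X: 3, 7, 6, 5, 4, 2, 1
Rank Y: 1, 5, 2, 7, 4, 6, 3
d = rank(X) − rank(Y): 2, 2, 4, -2, 0, -4, -2; Σd² = 48
ρ = 1 − 6Σd² / [n(n²−1)] = 1 − 6×48 / (7×48) = 1 − 288/336 ≈ 0.1429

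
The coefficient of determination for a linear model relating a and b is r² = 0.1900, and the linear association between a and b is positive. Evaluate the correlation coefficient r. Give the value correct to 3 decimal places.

0.436

|r| = √0.1900 = 0.436
The association is positive, so r = 0.436.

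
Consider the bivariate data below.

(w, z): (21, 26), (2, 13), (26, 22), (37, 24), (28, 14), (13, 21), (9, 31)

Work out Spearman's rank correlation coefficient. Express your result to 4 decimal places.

Rank w: 4, 1, 5, 7, 6, 3, 2
Rank z: 6, 1, 4, 5, 2, 3, 7
d = rank(w) − rank(z): -2, 0, 1, 2, 4, 0, -5; Σd² = 50
ρ = 1 − 6Σd² / [n(n²−1)] = 1 − 6×50 / (7×48) = 1 − 300/336 ≈ 0.1071

0.1071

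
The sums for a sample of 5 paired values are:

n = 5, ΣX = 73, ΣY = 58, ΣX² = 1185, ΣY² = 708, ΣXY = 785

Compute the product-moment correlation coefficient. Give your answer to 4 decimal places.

r = (nΣXY − ΣXΣY) / √[(nΣX² − (ΣX)²)(nΣY² − (ΣY)²)]
Numerator: 5×785 − 73×58 = -309
Denominator: √[(5925 − 5329)(3540 − 3364)] = √[596 × 176] = 323.8765
r = -309 / 323.8765 ≈ -0.9541

-0.9541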